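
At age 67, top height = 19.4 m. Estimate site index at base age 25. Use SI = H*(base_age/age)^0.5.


Formula: SI = H_dom * (base_age / age)^0.5
Age ratio = 25 / 67 = 0.37313
sqrt(age_ratio) = 0.61085
SI = 19.4 * 0.61085 = 11.9 m

11.9


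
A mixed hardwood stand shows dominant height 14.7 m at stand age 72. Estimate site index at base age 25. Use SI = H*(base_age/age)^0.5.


Formula: SI = H_dom * (base_age / age)^0.5
Age ratio = 25 / 72 = 0.34722
sqrt(age_ratio) = 0.58926
SI = 14.7 * 0.58926 = 8.7 m

8.7


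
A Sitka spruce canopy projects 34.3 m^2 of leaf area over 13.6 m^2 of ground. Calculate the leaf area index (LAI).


Formula: LAI = total leaf area / ground area  (dimensionless)
LAI = 34.3 m^2 / 13.6 m^2
LAI = 2.52

2.52


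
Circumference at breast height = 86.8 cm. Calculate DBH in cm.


Formula: DBH = C / pi
DBH = 86.8 / pi
pi = 3.14159...
DBH = 27.6 cm

27.6


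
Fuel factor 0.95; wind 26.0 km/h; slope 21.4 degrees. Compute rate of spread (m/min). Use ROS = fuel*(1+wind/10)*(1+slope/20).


Formula: ROS = fuel * (1 + wind/10) * (1 + slope/20)
Wind factor = 1 + 26.0/10 = 3.6
Slope factor = 1 + 21.4/20 = 2.07
ROS = 0.95 * 3.6 * 2.07 = 7.08 m/min

7.08


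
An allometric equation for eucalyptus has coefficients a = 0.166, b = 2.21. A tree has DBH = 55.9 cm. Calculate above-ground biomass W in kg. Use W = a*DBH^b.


Formula: W = a * DBH^b  (allometric power law)
DBH^b = 55.9^2.21 = 7274.1139
W = 0.166 * 7274.1139 = 1207.5 kg

1207.5


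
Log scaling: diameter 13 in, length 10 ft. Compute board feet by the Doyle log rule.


Doyle: BF = (D - 4)^2 * L / 16
Adjusted diameter = 13 - 4 = 9 in
(D-4)^2 = 9^2 = 81
BF = 81 * 10 / 16 = 51 BF

51


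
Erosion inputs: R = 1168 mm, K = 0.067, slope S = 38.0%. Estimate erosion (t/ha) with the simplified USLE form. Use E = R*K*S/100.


Formula: E = R * K * S / 100  (simplified USLE)
R * K = 1168 * 0.067 = 78.256
E = 78.256 * 38.0 / 100 = 29.74 t/ha

29.74


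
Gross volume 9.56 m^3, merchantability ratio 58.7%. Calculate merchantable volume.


Formula: MV = V_total * (merchantable_pct / 100)
Merchantable fraction = 58.7% / 100 = 0.587
MV = 9.56 m^3 * 0.587 = 5.612 m^3

5.612


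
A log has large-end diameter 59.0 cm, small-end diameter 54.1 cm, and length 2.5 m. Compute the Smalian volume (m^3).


Smalian: V = (A1 + A2)/2 * L,  A = pi*(D/200)^2
A1 = pi*(59.0/200)^2 = 0.273397 m^2
A2 = pi*(54.1/200)^2 = 0.229871 m^2
V = (0.273397+0.229871)/2*2.5 = 0.6291 m^3

0.6291


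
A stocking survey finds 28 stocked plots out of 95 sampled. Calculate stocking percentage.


Formula: Stocking % = stocked plots / total plots * 100
Stocking = 28 / 95 * 100
Stocking = 0.2947 * 100 = 29.5%

29.5


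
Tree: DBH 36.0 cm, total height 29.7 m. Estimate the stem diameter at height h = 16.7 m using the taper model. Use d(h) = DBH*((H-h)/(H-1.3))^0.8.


Taper: d(h) = DBH * ((H - h) / (H - 1.3))^0.8
Numerator = H - h = 29.7 - 16.7 = 13.0 m
Denominator = H - 1.3 = 29.7 - 1.3 = 28.4 m
Ratio = 13.0 / 28.4 = 0.45775
d = 36.0 * 0.45775^0.8 = 19.3 cm

19.3


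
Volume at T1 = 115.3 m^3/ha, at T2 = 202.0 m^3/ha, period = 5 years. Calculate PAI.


Formula: PAI = (V_T2 - V_T1) / (T2 - T1)
Volume increment = 202.0 - 115.3 = 86.7 m^3/ha
PAI = 86.7 / 5 = 17.34 m^3/ha/year

17.34


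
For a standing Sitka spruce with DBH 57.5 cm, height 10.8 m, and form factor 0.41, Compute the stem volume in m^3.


Formula: V = pi * (DBH/200)^2 * H * ff
Radius = DBH/200 = 57.5/200 = 0.2875 m
Radius^2 = 0.2875^2 = 0.08265625 m^2
V = pi * 0.08265625 * 10.8 * 0.41
V = 1.15 m^3

1.15


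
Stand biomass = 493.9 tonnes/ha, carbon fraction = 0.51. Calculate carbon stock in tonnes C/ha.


Formula: Carbon Stock = Biomass * Carbon Fraction
C = 493.9 t/ha * 0.51
C = 251.9 t C/ha

251.9


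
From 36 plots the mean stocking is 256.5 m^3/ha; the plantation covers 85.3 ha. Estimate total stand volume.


Formula: Total Volume = Mean Volume per ha * Total Area
Total Volume = 256.5 m^3/ha * 85.3 ha
Total Volume = 21879 m^3

21879


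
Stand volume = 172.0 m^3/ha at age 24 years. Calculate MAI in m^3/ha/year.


Formula: MAI = Total Volume / Stand Age
MAI = 172.0 m^3/ha / 24 years
MAI = 7.17 m^3/ha/year

7.17


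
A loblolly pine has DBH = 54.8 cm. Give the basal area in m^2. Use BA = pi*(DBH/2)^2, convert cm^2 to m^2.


Formula: BA = pi * (DBH/2)^2 / 10000  (cm^2 to m^2)
Radius = DBH/2 = 54.8/2 = 27.4 cm
BA = pi * 27.4^2 / 10000
   = 2358.5821 cm^2 / 10000
   = 0.2359 m^2

0.2359


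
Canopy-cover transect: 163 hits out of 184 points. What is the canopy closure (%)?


Formula: Canopy closure = covered points / total points * 100
Closure = 163 / 184 * 100
Closure = 0.8859 * 100 = 88.6%

88.6


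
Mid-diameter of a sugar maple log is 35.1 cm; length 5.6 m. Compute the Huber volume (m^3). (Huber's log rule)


Huber: V = Am * L,  Am = pi*(Dm/200)^2
Am = pi*(35.1/200)^2 = 0.096762 m^2
V = 0.096762*5.6 = 0.5419 m^3

0.5419


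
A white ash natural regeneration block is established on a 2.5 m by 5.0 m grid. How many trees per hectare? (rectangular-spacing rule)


Formula: TPH = 10000 m^2/ha / (spacing_x * spacing_y)
Area per tree = 2.5 m * 5.0 m = 12.5 m^2
TPH = 10000 / 12.5 = 800 trees/ha

800


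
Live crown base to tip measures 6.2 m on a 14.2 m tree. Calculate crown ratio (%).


Formula: Crown Ratio = (Crown Length / Total Height) * 100
CR = (6.2 m / 14.2 m) * 100
CR = 0.4366 * 100 = 43.7%

43.7


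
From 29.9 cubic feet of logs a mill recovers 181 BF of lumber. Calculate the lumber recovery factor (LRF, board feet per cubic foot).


Formula: LRF = Lumber Output (BF) / Log Input (ft^3)
LRF = 181 BF / 29.9 ft^3
LRF = 6.05 BF/ft^3

6.05


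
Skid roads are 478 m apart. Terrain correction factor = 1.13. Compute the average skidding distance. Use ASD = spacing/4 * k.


Formula: ASD = (spacing / 4) * correction
Uncorrected distance = spacing / 4 = 478 / 4 = 119.5 m
ASD = 119.5 * 1.13 = 135 m

135


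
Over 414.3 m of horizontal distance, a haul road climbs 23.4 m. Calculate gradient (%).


Formula: Gradient = rise / run * 100
Gradient = 23.4 / 414.3 * 100 = 5.6%

5.6


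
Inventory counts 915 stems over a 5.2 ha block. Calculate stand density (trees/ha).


Formula: Stand Density = N_trees / Area_ha
Density = 915 trees / 5.2 ha
Density = 176 trees/ha

176


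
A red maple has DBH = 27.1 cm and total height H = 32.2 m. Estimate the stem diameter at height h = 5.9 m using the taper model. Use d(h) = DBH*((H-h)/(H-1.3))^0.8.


Taper: d(h) = DBH * ((H - h) / (H - 1.3))^0.8
Numerator = H - h = 32.2 - 5.9 = 26.3 m
Denominator = H - 1.3 = 32.2 - 1.3 = 30.9 m
Ratio = 26.3 / 30.9 = 0.85113
d = 27.1 * 0.85113^0.8 = 23.8 cm

23.8


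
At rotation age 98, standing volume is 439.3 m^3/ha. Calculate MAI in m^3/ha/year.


Formula: MAI = Total Volume / Stand Age
MAI = 439.3 m^3/ha / 98 years
MAI = 4.48 m^3/ha/year

4.48


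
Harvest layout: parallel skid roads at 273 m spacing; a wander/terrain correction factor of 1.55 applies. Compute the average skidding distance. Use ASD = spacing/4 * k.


Formula: ASD = (spacing / 4) * correction
Uncorrected distance = spacing / 4 = 273 / 4 = 68.25 m
ASD = 68.25 * 1.55 = 106 m

106


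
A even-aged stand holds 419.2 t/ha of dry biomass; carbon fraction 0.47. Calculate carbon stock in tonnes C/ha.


Formula: Carbon Stock = Biomass * Carbon Fraction
C = 419.2 t/ha * 0.47
C = 197.0 t C/ha

197.0


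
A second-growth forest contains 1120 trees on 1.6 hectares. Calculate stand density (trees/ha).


Formula: Stand Density = N_trees / Area_ha
Density = 1120 trees / 1.6 ha
Density = 700 trees/ha

700


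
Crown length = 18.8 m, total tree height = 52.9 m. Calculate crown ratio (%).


Formula: Crown Ratio = (Crown Length / Total Height) * 100
CR = (18.8 m / 52.9 m) * 100
CR = 0.3554 * 100 = 35.5%

35.5


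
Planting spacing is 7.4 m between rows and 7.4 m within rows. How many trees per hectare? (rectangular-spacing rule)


Formula: TPH = 10000 m^2/ha / (spacing_x * spacing_y)
Area per tree = 7.4 m * 7.4 m = 54.76 m^2
TPH = 10000 / 54.76 = 183 trees/ha

183


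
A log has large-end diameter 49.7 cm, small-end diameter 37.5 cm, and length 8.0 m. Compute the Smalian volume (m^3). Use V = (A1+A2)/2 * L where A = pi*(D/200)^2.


Smalian: V = (A1 + A2)/2 * L,  A = pi*(D/200)^2
A1 = pi*(49.7/200)^2 = 0.194 m^2
A2 = pi*(37.5/200)^2 = 0.110447 m^2
V = (0.194+0.110447)/2*8.0 = 1.2178 m^3

1.2178


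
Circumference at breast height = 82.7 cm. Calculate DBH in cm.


Formula: DBH = C / pi
DBH = 82.7 / pi
pi = 3.14159...
DBH = 26.3 cm

26.3


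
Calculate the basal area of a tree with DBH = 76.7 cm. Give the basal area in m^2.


Formula: BA = pi * (DBH/2)^2 / 10000  (cm^2 to m^2)
Radius = DBH/2 = 76.7/2 = 38.35 cm
BA = pi * 38.35^2 / 10000
   = 4620.411 cm^2 / 10000
   = 0.462 m^2

0.462


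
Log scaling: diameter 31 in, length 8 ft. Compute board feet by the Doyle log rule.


Doyle: BF = (D - 4)^2 * L / 16
Adjusted diameter = 31 - 4 = 27 in
(D-4)^2 = 27^2 = 729
BF = 729 * 8 / 16 = 365 BF

365


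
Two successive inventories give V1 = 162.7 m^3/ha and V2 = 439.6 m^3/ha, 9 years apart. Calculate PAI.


Formula: PAI = (V_T2 - V_T1) / (T2 - T1)
Volume increment = 439.6 - 162.7 = 276.9 m^3/ha
PAI = 276.9 / 9 = 30.77 m^3/ha/year

30.77


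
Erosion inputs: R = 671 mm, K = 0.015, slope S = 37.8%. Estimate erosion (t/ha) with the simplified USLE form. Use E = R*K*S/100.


Formula: E = R * K * S / 100  (simplified USLE)
R * K = 671 * 0.015 = 10.065
E = 10.065 * 37.8 / 100 = 3.8 t/ha

3.8


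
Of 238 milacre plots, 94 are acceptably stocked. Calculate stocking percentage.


Formula: Stocking % = stocked plots / total plots * 100
Stocking = 94 / 238 * 100
Stocking = 0.395 * 100 = 39.5%

39.5


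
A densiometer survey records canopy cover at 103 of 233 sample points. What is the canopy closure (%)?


Formula: Canopy closure = covered points / total points * 100
Closure = 103 / 233 * 100
Closure = 0.4421 * 100 = 44.2%

44.2


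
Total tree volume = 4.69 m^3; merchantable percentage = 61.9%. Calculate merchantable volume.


Formula: MV = V_total * (merchantable_pct / 100)
Merchantable fraction = 61.9% / 100 = 0.619
MV = 4.69 m^3 * 0.619 = 2.903 m^3

2.903


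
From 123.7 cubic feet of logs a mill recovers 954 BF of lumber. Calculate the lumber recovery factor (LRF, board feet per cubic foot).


Formula: LRF = Lumber Output (BF) / Log Input (ft^3)
LRF = 954 BF / 123.7 ft^3
LRF = 7.71 BF/ft^3

7.71


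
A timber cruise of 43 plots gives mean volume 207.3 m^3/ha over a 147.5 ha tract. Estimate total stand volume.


Formula: Total Volume = Mean Volume per ha * Total Area
Total Volume = 207.3 m^3/ha * 147.5 ha
Total Volume = 30577 m^3

30577


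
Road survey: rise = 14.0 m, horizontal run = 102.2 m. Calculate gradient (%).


Formula: Gradient = rise / run * 100
Gradient = 14.0 / 102.2 * 100 = 13.7%

13.7


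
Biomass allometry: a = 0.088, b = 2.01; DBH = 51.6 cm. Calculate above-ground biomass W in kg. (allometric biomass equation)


Formula: W = a * DBH^b  (allometric power law)
DBH^b = 51.6^2.01 = 2769.6564
W = 0.088 * 2769.6564 = 243.7 kg

243.7


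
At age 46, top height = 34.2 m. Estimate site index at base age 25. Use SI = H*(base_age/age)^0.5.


Formula: SI = H_dom * (base_age / age)^0.5
Age ratio = 25 / 46 = 0.54348
sqrt(age_ratio) = 0.73721
SI = 34.2 * 0.73721 = 25.2 m

25.2


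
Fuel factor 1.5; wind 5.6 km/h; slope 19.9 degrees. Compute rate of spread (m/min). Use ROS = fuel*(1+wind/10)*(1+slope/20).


Formula: ROS = fuel * (1 + wind/10) * (1 + slope/20)
Wind factor = 1 + 5.6/10 = 1.56
Slope factor = 1 + 19.9/20 = 1.995
ROS = 1.5 * 1.56 * 1.995 = 4.67 m/min

4.67


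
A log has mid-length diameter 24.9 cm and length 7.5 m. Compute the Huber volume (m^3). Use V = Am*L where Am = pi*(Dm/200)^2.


Huber: V = Am * L,  Am = pi*(Dm/200)^2
Am = pi*(24.9/200)^2 = 0.048695 m^2
V = 0.048695*7.5 = 0.3652 m^3

0.3652


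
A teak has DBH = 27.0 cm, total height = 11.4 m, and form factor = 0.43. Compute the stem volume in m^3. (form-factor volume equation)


Formula: V = pi * (DBH/200)^2 * H * ff
Radius = DBH/200 = 27.0/200 = 0.135 m
Radius^2 = 0.135^2 = 0.018225 m^2
V = pi * 0.018225 * 11.4 * 0.43
V = 0.281 m^3

0.281


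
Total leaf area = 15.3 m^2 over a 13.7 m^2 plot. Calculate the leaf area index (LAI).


Formula: LAI = total leaf area / ground area  (dimensionless)
LAI = 15.3 m^2 / 13.7 m^2
LAI = 1.12

1.12


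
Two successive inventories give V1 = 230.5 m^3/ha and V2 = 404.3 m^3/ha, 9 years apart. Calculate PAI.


Formula: PAI = (V_T2 - V_T1) / (T2 - T1)
Volume increment = 404.3 - 230.5 = 173.8 m^3/ha
PAI = 173.8 / 9 = 19.31 m^3/ha/year

19.31


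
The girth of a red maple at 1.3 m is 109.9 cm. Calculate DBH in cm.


Formula: DBH = C / pi
DBH = 109.9 / pi
pi = 3.14159...
DBH = 35.0 cm

35.0


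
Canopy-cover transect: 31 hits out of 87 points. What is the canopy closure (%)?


Formula: Canopy closure = covered points / total points * 100
Closure = 31 / 87 * 100
Closure = 0.3563 * 100 = 35.6%

35.6


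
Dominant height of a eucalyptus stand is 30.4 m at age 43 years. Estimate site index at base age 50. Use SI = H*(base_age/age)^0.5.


Formula: SI = H_dom * (base_age / age)^0.5
Age ratio = 50 / 43 = 1.16279
sqrt(age_ratio) = 1.07833
SI = 30.4 * 1.07833 = 32.8 m

32.8


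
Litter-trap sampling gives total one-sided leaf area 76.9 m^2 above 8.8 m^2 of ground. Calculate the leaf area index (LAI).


Formula: LAI = total leaf area / ground area  (dimensionless)
LAI = 76.9 m^2 / 8.8 m^2
LAI = 8.74

8.74


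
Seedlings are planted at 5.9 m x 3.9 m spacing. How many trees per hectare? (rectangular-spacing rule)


Formula: TPH = 10000 m^2/ha / (spacing_x * spacing_y)
Area per tree = 5.9 m * 3.9 m = 23.01 m^2
TPH = 10000 / 23.01 = 435 trees/ha

435


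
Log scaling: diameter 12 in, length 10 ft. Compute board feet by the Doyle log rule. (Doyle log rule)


Doyle: BF = (D - 4)^2 * L / 16
Adjusted diameter = 12 - 4 = 8 in
(D-4)^2 = 8^2 = 64
BF = 64 * 10 / 16 = 40 BF

40


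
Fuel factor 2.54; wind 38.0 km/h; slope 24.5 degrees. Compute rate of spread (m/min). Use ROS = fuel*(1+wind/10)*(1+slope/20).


Formula: ROS = fuel * (1 + wind/10) * (1 + slope/20)
Wind factor = 1 + 38.0/10 = 4.8
Slope factor = 1 + 24.5/20 = 2.225
ROS = 2.54 * 4.8 * 2.225 = 27.13 m/min

27.13


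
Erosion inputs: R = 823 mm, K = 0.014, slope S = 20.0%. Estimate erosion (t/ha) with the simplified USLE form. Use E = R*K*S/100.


Formula: E = R * K * S / 100  (simplified USLE)
R * K = 823 * 0.014 = 11.522
E = 11.522 * 20.0 / 100 = 2.3 t/ha

2.3


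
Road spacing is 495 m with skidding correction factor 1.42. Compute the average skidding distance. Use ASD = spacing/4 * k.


Formula: ASD = (spacing / 4) * correction
Uncorrected distance = spacing / 4 = 495 / 4 = 123.75 m
ASD = 123.75 * 1.42 = 176 m

176


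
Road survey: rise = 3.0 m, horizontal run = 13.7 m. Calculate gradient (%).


Formula: Gradient = rise / run * 100
Gradient = 3.0 / 13.7 * 100 = 21.9%

21.9


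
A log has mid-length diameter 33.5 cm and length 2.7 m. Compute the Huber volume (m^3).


Huber: V = Am * L,  Am = pi*(Dm/200)^2
Am = pi*(33.5/200)^2 = 0.088141 m^2
V = 0.088141*2.7 = 0.238 m^3

0.238


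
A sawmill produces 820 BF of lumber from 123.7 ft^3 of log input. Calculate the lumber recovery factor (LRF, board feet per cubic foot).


Formula: LRF = Lumber Output (BF) / Log Input (ft^3)
LRF = 820 BF / 123.7 ft^3
LRF = 6.63 BF/ft^3

6.63


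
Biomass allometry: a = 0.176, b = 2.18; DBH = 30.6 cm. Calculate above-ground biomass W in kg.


Formula: W = a * DBH^b  (allometric power law)
DBH^b = 30.6^2.18 = 1733.2959
W = 0.176 * 1733.2959 = 305.1 kg

305.1


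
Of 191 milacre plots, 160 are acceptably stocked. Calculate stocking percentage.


Formula: Stocking % = stocked plots / total plots * 100
Stocking = 160 / 191 * 100
Stocking = 0.8377 * 100 = 83.8%

83.8


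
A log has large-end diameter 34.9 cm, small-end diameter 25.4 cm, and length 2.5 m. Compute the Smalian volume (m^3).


Smalian: V = (A1 + A2)/2 * L,  A = pi*(D/200)^2
A1 = pi*(34.9/200)^2 = 0.095662 m^2
A2 = pi*(25.4/200)^2 = 0.050671 m^2
V = (0.095662+0.050671)/2*2.5 = 0.1829 m^3

0.1829


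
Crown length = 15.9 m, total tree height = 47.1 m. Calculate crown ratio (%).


Formula: Crown Ratio = (Crown Length / Total Height) * 100
CR = (15.9 m / 47.1 m) * 100
CR = 0.3376 * 100 = 33.8%

33.8


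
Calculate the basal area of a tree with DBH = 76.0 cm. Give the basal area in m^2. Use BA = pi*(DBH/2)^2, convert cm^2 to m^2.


Formula: BA = pi * (DBH/2)^2 / 10000  (cm^2 to m^2)
Radius = DBH/2 = 76.0/2 = 38.0 cm
BA = pi * 38.0^2 / 10000
   = 4536.4598 cm^2 / 10000
   = 0.4536 m^2

0.4536


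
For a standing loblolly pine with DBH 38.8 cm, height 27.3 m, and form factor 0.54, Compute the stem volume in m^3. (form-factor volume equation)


Formula: V = pi * (DBH/200)^2 * H * ff
Radius = DBH/200 = 38.8/200 = 0.194 m
Radius^2 = 0.194^2 = 0.037636 m^2
V = pi * 0.037636 * 27.3 * 0.54
V = 1.743 m^3

1.743


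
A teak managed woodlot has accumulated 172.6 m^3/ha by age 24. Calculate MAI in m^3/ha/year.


Formula: MAI = Total Volume / Stand Age
MAI = 172.6 m^3/ha / 24 years
MAI = 7.19 m^3/ha/year

7.19


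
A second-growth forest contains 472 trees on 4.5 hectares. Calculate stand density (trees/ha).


Formula: Stand Density = N_trees / Area_ha
Density = 472 trees / 4.5 ha
Density = 105 trees/ha

105


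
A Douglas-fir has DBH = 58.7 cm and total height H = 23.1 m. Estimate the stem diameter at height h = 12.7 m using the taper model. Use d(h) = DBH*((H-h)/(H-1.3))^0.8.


Taper: d(h) = DBH * ((H - h) / (H - 1.3))^0.8
Numerator = H - h = 23.1 - 12.7 = 10.4 m
Denominator = H - 1.3 = 23.1 - 1.3 = 21.8 m
Ratio = 10.4 / 21.8 = 0.47706
d = 58.7 * 0.47706^0.8 = 32.5 cm

32.5


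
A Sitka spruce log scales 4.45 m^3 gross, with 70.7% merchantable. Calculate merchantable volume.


Formula: MV = V_total * (merchantable_pct / 100)
Merchantable fraction = 70.7% / 100 = 0.707
MV = 4.45 m^3 * 0.707 = 3.146 m^3

3.146


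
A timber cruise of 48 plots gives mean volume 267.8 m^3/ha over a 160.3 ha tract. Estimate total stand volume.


Formula: Total Volume = Mean Volume per ha * Total Area
Total Volume = 267.8 m^3/ha * 160.3 ha
Total Volume = 42928 m^3

42928


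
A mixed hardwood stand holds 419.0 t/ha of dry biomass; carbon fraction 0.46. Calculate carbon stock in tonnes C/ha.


Formula: Carbon Stock = Biomass * Carbon Fraction
C = 419.0 t/ha * 0.46
C = 192.7 t C/ha

192.7


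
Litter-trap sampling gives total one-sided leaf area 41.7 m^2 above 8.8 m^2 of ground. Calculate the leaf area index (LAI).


Formula: LAI = total leaf area / ground area  (dimensionless)
LAI = 41.7 m^2 / 8.8 m^2
LAI = 4.74

4.74


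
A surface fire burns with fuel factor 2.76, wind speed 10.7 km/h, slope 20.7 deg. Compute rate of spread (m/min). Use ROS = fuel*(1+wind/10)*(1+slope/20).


Formula: ROS = fuel * (1 + wind/10) * (1 + slope/20)
Wind factor = 1 + 10.7/10 = 2.07
Slope factor = 1 + 20.7/20 = 2.035
ROS = 2.76 * 2.07 * 2.035 = 11.63 m/min

11.63


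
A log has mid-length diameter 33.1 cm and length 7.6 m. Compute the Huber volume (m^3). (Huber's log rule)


Huber: V = Am * L,  Am = pi*(Dm/200)^2
Am = pi*(33.1/200)^2 = 0.086049 m^2
V = 0.086049*7.6 = 0.654 m^3

0.654


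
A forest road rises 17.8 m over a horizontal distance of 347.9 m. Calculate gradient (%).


Formula: Gradient = rise / run * 100
Gradient = 17.8 / 347.9 * 100 = 5.1%

5.1


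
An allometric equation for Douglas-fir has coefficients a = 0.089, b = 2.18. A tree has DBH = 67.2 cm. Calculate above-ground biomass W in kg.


Formula: W = a * DBH^b  (allometric power law)
DBH^b = 67.2^2.18 = 9630.8588
W = 0.089 * 9630.8588 = 857.1 kg

857.1


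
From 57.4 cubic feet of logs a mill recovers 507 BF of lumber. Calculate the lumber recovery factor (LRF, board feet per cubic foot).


Formula: LRF = Lumber Output (BF) / Log Input (ft^3)
LRF = 507 BF / 57.4 ft^3
LRF = 8.83 BF/ft^3

8.83


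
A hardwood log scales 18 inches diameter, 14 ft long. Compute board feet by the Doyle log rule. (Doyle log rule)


Doyle: BF = (D - 4)^2 * L / 16
Adjusted diameter = 18 - 4 = 14 in
(D-4)^2 = 14^2 = 196
BF = 196 * 14 / 16 = 172 BF

172


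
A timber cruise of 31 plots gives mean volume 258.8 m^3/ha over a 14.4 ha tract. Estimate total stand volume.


Formula: Total Volume = Mean Volume per ha * Total Area
Total Volume = 258.8 m^3/ha * 14.4 ha
Total Volume = 3727 m^3

3727


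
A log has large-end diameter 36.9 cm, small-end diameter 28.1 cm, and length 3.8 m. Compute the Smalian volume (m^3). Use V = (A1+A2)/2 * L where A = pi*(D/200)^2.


Smalian: V = (A1 + A2)/2 * L,  A = pi*(D/200)^2
A1 = pi*(36.9/200)^2 = 0.106941 m^2
A2 = pi*(28.1/200)^2 = 0.062016 m^2
V = (0.106941+0.062016)/2*3.8 = 0.321 m^3

0.321


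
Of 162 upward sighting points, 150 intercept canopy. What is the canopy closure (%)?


Formula: Canopy closure = covered points / total points * 100
Closure = 150 / 162 * 100
Closure = 0.9259 * 100 = 92.6%

92.6


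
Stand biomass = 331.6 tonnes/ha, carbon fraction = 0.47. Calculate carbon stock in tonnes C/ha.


Formula: Carbon Stock = Biomass * Carbon Fraction
C = 331.6 t/ha * 0.47
C = 155.9 t C/ha

155.9


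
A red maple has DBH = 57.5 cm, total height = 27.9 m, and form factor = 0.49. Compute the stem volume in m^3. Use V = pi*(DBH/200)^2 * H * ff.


Formula: V = pi * (DBH/200)^2 * H * ff
Radius = DBH/200 = 57.5/200 = 0.2875 m
Radius^2 = 0.2875^2 = 0.08265625 m^2
V = pi * 0.08265625 * 27.9 * 0.49
V = 3.55 m^3

3.55


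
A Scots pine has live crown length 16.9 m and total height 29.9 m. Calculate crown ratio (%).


Formula: Crown Ratio = (Crown Length / Total Height) * 100
CR = (16.9 m / 29.9 m) * 100
CR = 0.5652 * 100 = 56.5%

56.5


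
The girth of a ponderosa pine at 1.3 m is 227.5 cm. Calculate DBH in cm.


Formula: DBH = C / pi
DBH = 227.5 / pi
pi = 3.14159...
DBH = 72.4 cm

72.4


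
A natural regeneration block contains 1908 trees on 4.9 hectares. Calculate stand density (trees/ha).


Formula: Stand Density = N_trees / Area_ha
Density = 1908 trees / 4.9 ha
Density = 389 trees/ha

389


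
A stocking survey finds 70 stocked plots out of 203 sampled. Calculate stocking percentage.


Formula: Stocking % = stocked plots / total plots * 100
Stocking = 70 / 203 * 100
Stocking = 0.3448 * 100 = 34.5%

34.5


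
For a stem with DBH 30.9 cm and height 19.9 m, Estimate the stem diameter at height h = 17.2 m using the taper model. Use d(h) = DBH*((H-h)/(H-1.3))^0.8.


Taper: d(h) = DBH * ((H - h) / (H - 1.3))^0.8
Numerator = H - h = 19.9 - 17.2 = 2.7 m
Denominator = H - 1.3 = 19.9 - 1.3 = 18.6 m
Ratio = 2.7 / 18.6 = 0.14516
d = 30.9 * 0.14516^0.8 = 6.6 cm

6.6


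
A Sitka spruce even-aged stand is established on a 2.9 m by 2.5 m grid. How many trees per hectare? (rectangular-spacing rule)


Formula: TPH = 10000 m^2/ha / (spacing_x * spacing_y)
Area per tree = 2.9 m * 2.5 m = 7.25 m^2
TPH = 10000 / 7.25 = 1379 trees/ha

1379


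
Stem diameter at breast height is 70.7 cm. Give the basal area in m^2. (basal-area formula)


Formula: BA = pi * (DBH/2)^2 / 10000  (cm^2 to m^2)
Radius = DBH/2 = 70.7/2 = 35.35 cm
BA = pi * 35.35^2 / 10000
   = 3925.8049 cm^2 / 10000
   = 0.3926 m^2

0.3926


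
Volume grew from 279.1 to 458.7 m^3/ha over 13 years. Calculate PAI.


Formula: PAI = (V_T2 - V_T1) / (T2 - T1)
Volume increment = 458.7 - 279.1 = 179.6 m^3/ha
PAI = 179.6 / 13 = 13.82 m^3/ha/year

13.82


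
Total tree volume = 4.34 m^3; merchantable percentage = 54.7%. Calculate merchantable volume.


Formula: MV = V_total * (merchantable_pct / 100)
Merchantable fraction = 54.7% / 100 = 0.547
MV = 4.34 m^3 * 0.547 = 2.374 m^3

2.374


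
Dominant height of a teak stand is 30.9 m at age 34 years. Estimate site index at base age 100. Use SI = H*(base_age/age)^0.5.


Formula: SI = H_dom * (base_age / age)^0.5
Age ratio = 100 / 34 = 2.94118
sqrt(age_ratio) = 1.71499
SI = 30.9 * 1.71499 = 53.0 m

53.0


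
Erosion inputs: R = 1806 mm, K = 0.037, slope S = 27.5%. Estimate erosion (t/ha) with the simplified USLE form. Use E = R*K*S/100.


Formula: E = R * K * S / 100  (simplified USLE)
R * K = 1806 * 0.037 = 66.822
E = 66.822 * 27.5 / 100 = 18.38 t/ha

18.38


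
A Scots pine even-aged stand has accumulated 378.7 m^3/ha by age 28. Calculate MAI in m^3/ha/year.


Formula: MAI = Total Volume / Stand Age
MAI = 378.7 m^3/ha / 28 years
MAI = 13.53 m^3/ha/year

13.53


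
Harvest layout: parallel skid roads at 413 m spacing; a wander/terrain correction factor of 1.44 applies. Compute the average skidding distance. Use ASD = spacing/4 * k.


Formula: ASD = (spacing / 4) * correction
Uncorrected distance = spacing / 4 = 413 / 4 = 103.25 m
ASD = 103.25 * 1.44 = 149 m

149


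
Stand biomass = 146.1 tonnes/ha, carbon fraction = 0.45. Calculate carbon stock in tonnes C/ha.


Formula: Carbon Stock = Biomass * Carbon Fraction
C = 146.1 t/ha * 0.45
C = 65.7 t C/ha

65.7


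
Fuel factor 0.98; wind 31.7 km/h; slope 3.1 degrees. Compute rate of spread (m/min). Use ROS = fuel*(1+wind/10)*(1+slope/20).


Formula: ROS = fuel * (1 + wind/10) * (1 + slope/20)
Wind factor = 1 + 31.7/10 = 4.17
Slope factor = 1 + 3.1/20 = 1.155
ROS = 0.98 * 4.17 * 1.155 = 4.72 m/min

4.72


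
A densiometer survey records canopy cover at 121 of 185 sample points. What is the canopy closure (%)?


Formula: Canopy closure = covered points / total points * 100
Closure = 121 / 185 * 100
Closure = 0.6541 * 100 = 65.4%

65.4


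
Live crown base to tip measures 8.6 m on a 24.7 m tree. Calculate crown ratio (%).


Formula: Crown Ratio = (Crown Length / Total Height) * 100
CR = (8.6 m / 24.7 m) * 100
CR = 0.3482 * 100 = 34.8%

34.8


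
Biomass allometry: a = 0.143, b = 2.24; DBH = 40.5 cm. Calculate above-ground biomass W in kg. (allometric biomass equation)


Formula: W = a * DBH^b  (allometric power law)
DBH^b = 40.5^2.24 = 3987.4867
W = 0.143 * 3987.4867 = 570.2 kg

570.2


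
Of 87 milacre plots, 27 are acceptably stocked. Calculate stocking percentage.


Formula: Stocking % = stocked plots / total plots * 100
Stocking = 27 / 87 * 100
Stocking = 0.3103 * 100 = 31.0%

31.0


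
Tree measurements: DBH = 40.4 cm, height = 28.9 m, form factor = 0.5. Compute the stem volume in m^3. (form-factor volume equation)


Formula: V = pi * (DBH/200)^2 * H * ff
Radius = DBH/200 = 40.4/200 = 0.202 m
Radius^2 = 0.202^2 = 0.040804 m^2
V = pi * 0.040804 * 28.9 * 0.5
V = 1.852 m^3

1.852


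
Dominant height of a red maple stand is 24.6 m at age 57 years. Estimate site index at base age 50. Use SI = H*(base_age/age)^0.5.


Formula: SI = H_dom * (base_age / age)^0.5
Age ratio = 50 / 57 = 0.87719
sqrt(age_ratio) = 0.93659
SI = 24.6 * 0.93659 = 23.0 m

23.0


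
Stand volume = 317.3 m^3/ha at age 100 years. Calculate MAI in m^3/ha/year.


Formula: MAI = Total Volume / Stand Age
MAI = 317.3 m^3/ha / 100 years
MAI = 3.17 m^3/ha/year

3.17


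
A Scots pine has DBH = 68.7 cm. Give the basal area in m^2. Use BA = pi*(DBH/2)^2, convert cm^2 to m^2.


Formula: BA = pi * (DBH/2)^2 / 10000  (cm^2 to m^2)
Radius = DBH/2 = 68.7/2 = 34.35 cm
BA = pi * 34.35^2 / 10000
   = 3706.8359 cm^2 / 10000
   = 0.3707 m^2

0.3707


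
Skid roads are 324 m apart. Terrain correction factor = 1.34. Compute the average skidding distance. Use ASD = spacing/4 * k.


Formula: ASD = (spacing / 4) * correction
Uncorrected distance = spacing / 4 = 324 / 4 = 81 m
ASD = 81 * 1.34 = 109 m

109


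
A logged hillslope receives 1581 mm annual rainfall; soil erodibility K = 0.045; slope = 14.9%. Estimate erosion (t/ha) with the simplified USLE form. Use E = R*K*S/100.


Formula: E = R * K * S / 100  (simplified USLE)
R * K = 1581 * 0.045 = 71.145
E = 71.145 * 14.9 / 100 = 10.6 t/ha

10.6


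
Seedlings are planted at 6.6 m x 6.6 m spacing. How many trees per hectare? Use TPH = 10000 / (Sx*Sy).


Formula: TPH = 10000 m^2/ha / (spacing_x * spacing_y)
Area per tree = 6.6 m * 6.6 m = 43.56 m^2
TPH = 10000 / 43.56 = 230 trees/ha

230


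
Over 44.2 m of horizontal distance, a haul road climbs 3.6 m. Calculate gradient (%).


Formula: Gradient = rise / run * 100
Gradient = 3.6 / 44.2 * 100 = 8.1%

8.1


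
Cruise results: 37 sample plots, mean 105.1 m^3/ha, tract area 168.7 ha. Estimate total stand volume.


Formula: Total Volume = Mean Volume per ha * Total Area
Total Volume = 105.1 m^3/ha * 168.7 ha
Total Volume = 17730 m^3

17730


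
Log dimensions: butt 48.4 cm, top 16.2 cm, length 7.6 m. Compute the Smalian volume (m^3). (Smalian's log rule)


Smalian: V = (A1 + A2)/2 * L,  A = pi*(D/200)^2
A1 = pi*(48.4/200)^2 = 0.183984 m^2
A2 = pi*(16.2/200)^2 = 0.020612 m^2
V = (0.183984+0.020612)/2*7.6 = 0.7775 m^3

0.7775


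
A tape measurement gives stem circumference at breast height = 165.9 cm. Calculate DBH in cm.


Formula: DBH = C / pi
DBH = 165.9 / pi
pi = 3.14159...
DBH = 52.8 cm

52.8


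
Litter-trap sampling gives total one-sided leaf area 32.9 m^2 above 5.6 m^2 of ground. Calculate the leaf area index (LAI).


Formula: LAI = total leaf area / ground area  (dimensionless)
LAI = 32.9 m^2 / 5.6 m^2
LAI = 5.88

5.88


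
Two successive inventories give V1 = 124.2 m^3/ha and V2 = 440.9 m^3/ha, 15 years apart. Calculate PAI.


Formula: PAI = (V_T2 - V_T1) / (T2 - T1)
Volume increment = 440.9 - 124.2 = 316.7 m^3/ha
PAI = 316.7 / 15 = 21.11 m^3/ha/year

21.11


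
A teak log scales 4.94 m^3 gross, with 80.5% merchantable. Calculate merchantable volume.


Formula: MV = V_total * (merchantable_pct / 100)
Merchantable fraction = 80.5% / 100 = 0.805
MV = 4.94 m^3 * 0.805 = 3.977 m^3

3.977


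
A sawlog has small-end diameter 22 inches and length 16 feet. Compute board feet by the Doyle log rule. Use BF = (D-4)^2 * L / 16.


Doyle: BF = (D - 4)^2 * L / 16
Adjusted diameter = 22 - 4 = 18 in
(D-4)^2 = 18^2 = 324
BF = 324 * 16 / 16 = 324 BF

324


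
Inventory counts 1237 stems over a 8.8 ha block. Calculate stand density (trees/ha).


Formula: Stand Density = N_trees / Area_ha
Density = 1237 trees / 8.8 ha
Density = 141 trees/ha

141


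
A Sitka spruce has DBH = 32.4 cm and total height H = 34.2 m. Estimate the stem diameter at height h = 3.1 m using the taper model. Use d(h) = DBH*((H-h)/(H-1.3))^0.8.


Taper: d(h) = DBH * ((H - h) / (H - 1.3))^0.8
Numerator = H - h = 34.2 - 3.1 = 31.1 m
Denominator = H - 1.3 = 34.2 - 1.3 = 32.9 m
Ratio = 31.1 / 32.9 = 0.94529
d = 32.4 * 0.94529^0.8 = 31.0 cm

31.0


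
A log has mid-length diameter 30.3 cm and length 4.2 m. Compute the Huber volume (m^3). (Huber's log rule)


Huber: V = Am * L,  Am = pi*(Dm/200)^2
Am = pi*(30.3/200)^2 = 0.072107 m^2
V = 0.072107*4.2 = 0.3028 m^3

0.3028


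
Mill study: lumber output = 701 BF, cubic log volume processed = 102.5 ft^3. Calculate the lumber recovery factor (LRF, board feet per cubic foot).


Formula: LRF = Lumber Output (BF) / Log Input (ft^3)
LRF = 701 BF / 102.5 ft^3
LRF = 6.84 BF/ft^3

6.84


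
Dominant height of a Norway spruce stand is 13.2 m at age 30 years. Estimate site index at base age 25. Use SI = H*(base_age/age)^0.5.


Formula: SI = H_dom * (base_age / age)^0.5
Age ratio = 25 / 30 = 0.83333
sqrt(age_ratio) = 0.91287
SI = 13.2 * 0.91287 = 12.0 m

12.0


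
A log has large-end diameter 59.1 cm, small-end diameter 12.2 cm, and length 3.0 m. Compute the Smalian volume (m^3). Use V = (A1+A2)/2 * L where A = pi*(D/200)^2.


Smalian: V = (A1 + A2)/2 * L,  A = pi*(D/200)^2
A1 = pi*(59.1/200)^2 = 0.274325 m^2
A2 = pi*(12.2/200)^2 = 0.01169 m^2
V = (0.274325+0.01169)/2*3.0 = 0.429 m^3

0.429


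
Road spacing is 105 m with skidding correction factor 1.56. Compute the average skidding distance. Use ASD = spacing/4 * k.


Formula: ASD = (spacing / 4) * correction
Uncorrected distance = spacing / 4 = 105 / 4 = 26.25 m
ASD = 26.25 * 1.56 = 41 m

41


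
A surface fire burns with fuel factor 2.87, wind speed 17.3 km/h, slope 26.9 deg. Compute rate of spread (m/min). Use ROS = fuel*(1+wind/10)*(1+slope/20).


Formula: ROS = fuel * (1 + wind/10) * (1 + slope/20)
Wind factor = 1 + 17.3/10 = 2.73
Slope factor = 1 + 26.9/20 = 2.345
ROS = 2.87 * 2.73 * 2.345 = 18.37 m/min

18.37


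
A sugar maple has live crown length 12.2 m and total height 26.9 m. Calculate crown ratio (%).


Formula: Crown Ratio = (Crown Length / Total Height) * 100
CR = (12.2 m / 26.9 m) * 100
CR = 0.4535 * 100 = 45.4%

45.4


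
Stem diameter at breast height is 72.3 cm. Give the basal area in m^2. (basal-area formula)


Formula: BA = pi * (DBH/2)^2 / 10000  (cm^2 to m^2)
Radius = DBH/2 = 72.3/2 = 36.15 cm
BA = pi * 36.15^2 / 10000
   = 4105.504 cm^2 / 10000
   = 0.4106 m^2

0.4106


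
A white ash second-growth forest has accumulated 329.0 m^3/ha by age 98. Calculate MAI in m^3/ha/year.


Formula: MAI = Total Volume / Stand Age
MAI = 329.0 m^3/ha / 98 years
MAI = 3.36 m^3/ha/year

3.36


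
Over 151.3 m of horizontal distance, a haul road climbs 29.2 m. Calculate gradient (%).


Formula: Gradient = rise / run * 100
Gradient = 29.2 / 151.3 * 100 = 19.3%

19.3


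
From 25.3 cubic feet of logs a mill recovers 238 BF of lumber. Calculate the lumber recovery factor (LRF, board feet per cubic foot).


Formula: LRF = Lumber Output (BF) / Log Input (ft^3)
LRF = 238 BF / 25.3 ft^3
LRF = 9.41 BF/ft^3

9.41


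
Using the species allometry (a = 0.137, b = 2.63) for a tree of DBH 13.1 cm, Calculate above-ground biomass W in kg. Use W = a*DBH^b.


Formula: W = a * DBH^b  (allometric power law)
DBH^b = 13.1^2.63 = 867.8077
W = 0.137 * 867.8077 = 118.9 kg

118.9


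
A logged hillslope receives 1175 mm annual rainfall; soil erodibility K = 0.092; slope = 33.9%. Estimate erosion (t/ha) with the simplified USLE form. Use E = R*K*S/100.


Formula: E = R * K * S / 100  (simplified USLE)
R * K = 1175 * 0.092 = 108.1
E = 108.1 * 33.9 / 100 = 36.65 t/ha

36.65


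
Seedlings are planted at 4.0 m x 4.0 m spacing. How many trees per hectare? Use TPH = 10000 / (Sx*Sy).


Formula: TPH = 10000 m^2/ha / (spacing_x * spacing_y)
Area per tree = 4.0 m * 4.0 m = 16.0 m^2
TPH = 10000 / 16.0 = 625 trees/ha

625


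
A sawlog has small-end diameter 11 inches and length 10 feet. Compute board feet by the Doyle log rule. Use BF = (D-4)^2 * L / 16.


Doyle: BF = (D - 4)^2 * L / 16
Adjusted diameter = 11 - 4 = 7 in
(D-4)^2 = 7^2 = 49
BF = 49 * 10 / 16 = 31 BF

31


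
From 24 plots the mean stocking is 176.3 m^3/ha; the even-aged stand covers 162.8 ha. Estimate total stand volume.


Formula: Total Volume = Mean Volume per ha * Total Area
Total Volume = 176.3 m^3/ha * 162.8 ha
Total Volume = 28702 m^3

28702


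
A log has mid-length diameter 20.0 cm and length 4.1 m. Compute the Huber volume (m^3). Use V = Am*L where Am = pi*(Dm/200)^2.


Huber: V = Am * L,  Am = pi*(Dm/200)^2
Am = pi*(20.0/200)^2 = 0.031416 m^2
V = 0.031416*4.1 = 0.1288 m^3

0.1288


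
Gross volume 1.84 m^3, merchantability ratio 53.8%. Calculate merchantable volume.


Formula: MV = V_total * (merchantable_pct / 100)
Merchantable fraction = 53.8% / 100 = 0.538
MV = 1.84 m^3 * 0.538 = 0.99 m^3

0.99


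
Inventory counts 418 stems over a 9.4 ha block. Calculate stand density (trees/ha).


Formula: Stand Density = N_trees / Area_ha
Density = 418 trees / 9.4 ha
Density = 44 trees/ha

44


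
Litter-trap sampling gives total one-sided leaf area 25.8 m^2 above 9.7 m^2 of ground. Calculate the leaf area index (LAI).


Formula: LAI = total leaf area / ground area  (dimensionless)
LAI = 25.8 m^2 / 9.7 m^2
LAI = 2.66

2.66


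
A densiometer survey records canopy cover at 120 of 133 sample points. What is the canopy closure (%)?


Formula: Canopy closure = covered points / total points * 100
Closure = 120 / 133 * 100
Closure = 0.9023 * 100 = 90.2%

90.2


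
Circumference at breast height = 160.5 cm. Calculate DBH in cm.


Formula: DBH = C / pi
DBH = 160.5 / pi
pi = 3.14159...
DBH = 51.1 cm

51.1


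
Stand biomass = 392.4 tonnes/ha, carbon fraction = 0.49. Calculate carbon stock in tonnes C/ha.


Formula: Carbon Stock = Biomass * Carbon Fraction
C = 392.4 t/ha * 0.49
C = 192.3 t C/ha

192.3


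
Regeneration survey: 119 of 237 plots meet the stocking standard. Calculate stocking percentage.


Formula: Stocking % = stocked plots / total plots * 100
Stocking = 119 / 237 * 100
Stocking = 0.5021 * 100 = 50.2%

50.2


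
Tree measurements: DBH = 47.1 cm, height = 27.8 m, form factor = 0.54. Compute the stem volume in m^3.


Formula: V = pi * (DBH/200)^2 * H * ff
Radius = DBH/200 = 47.1/200 = 0.2355 m
Radius^2 = 0.2355^2 = 0.05546025 m^2
V = pi * 0.05546025 * 27.8 * 0.54
V = 2.616 m^3

2.616


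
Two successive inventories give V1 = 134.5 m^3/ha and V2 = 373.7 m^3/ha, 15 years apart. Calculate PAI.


Formula: PAI = (V_T2 - V_T1) / (T2 - T1)
Volume increment = 373.7 - 134.5 = 239.2 m^3/ha
PAI = 239.2 / 15 = 15.95 m^3/ha/year

15.95


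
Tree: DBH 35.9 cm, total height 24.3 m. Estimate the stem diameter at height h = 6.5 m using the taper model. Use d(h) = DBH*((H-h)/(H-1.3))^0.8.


Taper: d(h) = DBH * ((H - h) / (H - 1.3))^0.8
Numerator = H - h = 24.3 - 6.5 = 17.8 m
Denominator = H - 1.3 = 24.3 - 1.3 = 23.0 m
Ratio = 17.8 / 23.0 = 0.77391
d = 35.9 * 0.77391^0.8 = 29.2 cm

29.2


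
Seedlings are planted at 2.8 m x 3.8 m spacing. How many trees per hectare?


Formula: TPH = 10000 m^2/ha / (spacing_x * spacing_y)
Area per tree = 2.8 m * 3.8 m = 10.64 m^2
TPH = 10000 / 10.64 = 940 trees/ha

940


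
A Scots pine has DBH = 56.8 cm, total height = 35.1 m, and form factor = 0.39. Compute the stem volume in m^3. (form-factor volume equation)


Formula: V = pi * (DBH/200)^2 * H * ff
Radius = DBH/200 = 56.8/200 = 0.284 m
Radius^2 = 0.284^2 = 0.080656 m^2
V = pi * 0.080656 * 35.1 * 0.39
V = 3.469 m^3

3.469


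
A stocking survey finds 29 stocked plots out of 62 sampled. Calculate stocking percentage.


Formula: Stocking % = stocked plots / total plots * 100
Stocking = 29 / 62 * 100
Stocking = 0.4677 * 100 = 46.8%

46.8


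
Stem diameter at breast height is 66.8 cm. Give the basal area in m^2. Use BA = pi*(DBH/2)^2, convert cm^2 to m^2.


Formula: BA = pi * (DBH/2)^2 / 10000  (cm^2 to m^2)
Radius = DBH/2 = 66.8/2 = 33.4 cm
BA = pi * 33.4^2 / 10000
   = 3504.6351 cm^2 / 10000
   = 0.3505 m^2

0.3505


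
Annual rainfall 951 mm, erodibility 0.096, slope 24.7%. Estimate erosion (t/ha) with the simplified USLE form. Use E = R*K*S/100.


Formula: E = R * K * S / 100  (simplified USLE)
R * K = 951 * 0.096 = 91.296
E = 91.296 * 24.7 / 100 = 22.55 t/ha

22.55


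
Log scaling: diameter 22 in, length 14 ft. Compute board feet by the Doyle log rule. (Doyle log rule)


Doyle: BF = (D - 4)^2 * L / 16
Adjusted diameter = 22 - 4 = 18 in
(D-4)^2 = 18^2 = 324
BF = 324 * 14 / 16 = 284 BF

284


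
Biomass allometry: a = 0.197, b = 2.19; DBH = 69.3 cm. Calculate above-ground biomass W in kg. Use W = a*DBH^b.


Formula: W = a * DBH^b  (allometric power law)
DBH^b = 69.3^2.19 = 10744.9843
W = 0.197 * 10744.9843 = 2116.8 kg

2116.8


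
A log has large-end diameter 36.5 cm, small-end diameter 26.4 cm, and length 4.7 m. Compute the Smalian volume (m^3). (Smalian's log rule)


Smalian: V = (A1 + A2)/2 * L,  A = pi*(D/200)^2
A1 = pi*(36.5/200)^2 = 0.104635 m^2
A2 = pi*(26.4/200)^2 = 0.054739 m^2
V = (0.104635+0.054739)/2*4.7 = 0.3745 m^3

0.3745
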